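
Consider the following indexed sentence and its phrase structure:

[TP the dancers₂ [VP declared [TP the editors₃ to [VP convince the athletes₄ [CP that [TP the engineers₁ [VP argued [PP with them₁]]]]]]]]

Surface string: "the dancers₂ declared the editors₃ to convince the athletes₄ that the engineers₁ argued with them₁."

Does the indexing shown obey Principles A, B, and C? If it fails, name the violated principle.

Principle B

The two coindexed NPs are *the engineers₁* and *them₁*.
*them₁* is a pronoun. Its binding domain is the embedded TP, whose subject is the engineers₁.
*the engineers₁* c-commands it within that domain and carries the same index.
The pronoun is locally bound → Principle B violation.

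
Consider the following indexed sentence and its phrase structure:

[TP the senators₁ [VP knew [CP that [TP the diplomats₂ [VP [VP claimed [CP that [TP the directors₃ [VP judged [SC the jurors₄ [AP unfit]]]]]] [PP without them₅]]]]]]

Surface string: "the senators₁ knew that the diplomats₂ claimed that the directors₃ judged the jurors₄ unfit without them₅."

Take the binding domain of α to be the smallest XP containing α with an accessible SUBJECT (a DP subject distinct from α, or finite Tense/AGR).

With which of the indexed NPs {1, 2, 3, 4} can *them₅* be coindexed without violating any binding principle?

*them* is a pronoun, so Principle B applies: it must be free in its binding domain.
Binding domain of *them₅*: the embedded TP, whose subject is the diplomats₂.
*the senators₁* c-commands the pronoun but from outside its binding domain, and is not c-commanded by it → coindexation permitted.
*the diplomats₂* c-commands the pronoun within its binding domain → coindexation would violate Principle B.
*the directors₃* and the pronoun do not c-command one another → neither Principle B nor Principle C is at stake; coindexation permitted.
*the jurors₄* and the pronoun do not c-command one another → neither Principle B nor Principle C is at stake; coindexation permitted.

{1, 3, 4}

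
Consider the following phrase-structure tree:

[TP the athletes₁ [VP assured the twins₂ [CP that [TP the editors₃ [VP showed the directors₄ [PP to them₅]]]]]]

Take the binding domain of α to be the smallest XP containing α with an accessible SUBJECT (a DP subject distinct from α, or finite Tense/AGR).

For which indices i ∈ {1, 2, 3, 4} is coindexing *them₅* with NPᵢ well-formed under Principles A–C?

*them* is a pronoun, so Principle B applies: it must be free in its binding domain.
Binding domain of *them₅*: the embedded TP, whose subject is the editors₃.
*the athletes₁* c-commands the pronoun but from outside its binding domain, and is not c-commanded by it → coindexation permitted.
*the twins₂* c-commands the pronoun but from outside its binding domain, and is not c-commanded by it → coindexation permitted.
*the editors₃* c-commands the pronoun within its binding domain → coindexation would violate Principle B.
*the directors₄* c-commands the pronoun within its binding domain → coindexation would violate Principle B.

{1, 2}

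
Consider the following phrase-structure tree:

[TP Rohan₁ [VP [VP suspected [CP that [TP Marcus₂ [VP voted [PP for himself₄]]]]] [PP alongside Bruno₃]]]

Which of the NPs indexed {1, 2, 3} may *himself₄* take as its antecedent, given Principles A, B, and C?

{2}

*himself* is an anaphor, so Principle A applies: it must be bound in its binding domain.
Binding domain of *himself₄*: the embedded TP, whose subject is Marcus₂.
*Rohan₁* c-commands the anaphor but is outside its binding domain → cannot satisfy Principle A.
*Marcus₂* c-commands the anaphor within its binding domain → licit binder.
*Bruno₃* does not c-command the anaphor → cannot bind it.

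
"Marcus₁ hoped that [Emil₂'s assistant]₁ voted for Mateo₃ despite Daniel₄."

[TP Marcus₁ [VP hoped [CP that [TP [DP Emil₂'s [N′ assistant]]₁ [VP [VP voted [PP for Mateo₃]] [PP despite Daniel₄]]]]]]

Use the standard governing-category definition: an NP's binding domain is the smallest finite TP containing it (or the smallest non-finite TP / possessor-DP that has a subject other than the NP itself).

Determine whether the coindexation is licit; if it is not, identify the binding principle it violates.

The two coindexed NPs are *[Emil₂'s assistant]₁* and *Marcus₁*.
*[Emil₂'s assistant]₁* is an R-expression. Principle C requires it to be free everywhere.
*Marcus₁* c-commands it and carries the same index.
The R-expression is bound → Principle C violation.

Principle C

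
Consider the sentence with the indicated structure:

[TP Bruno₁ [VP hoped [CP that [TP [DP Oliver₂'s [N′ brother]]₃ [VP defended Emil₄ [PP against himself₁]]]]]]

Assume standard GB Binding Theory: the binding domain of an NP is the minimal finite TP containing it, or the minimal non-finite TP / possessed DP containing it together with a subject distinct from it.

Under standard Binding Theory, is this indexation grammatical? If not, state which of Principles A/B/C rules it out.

Principle A

The two coindexed NPs are *Bruno₁* and *himself₁*.
*himself₁* is an anaphor. Principle A requires it to be bound within its binding domain — the embedded TP, whose subject is [Oliver₂'s brother]₃.
Within that domain it is c-commanded by *[Oliver₂'s brother]₃*, *Emil₄*, none of which share its index.
*Bruno₁* does c-command the anaphor, but from outside its binding domain.
The anaphor is unbound in its domain → Principle A violation.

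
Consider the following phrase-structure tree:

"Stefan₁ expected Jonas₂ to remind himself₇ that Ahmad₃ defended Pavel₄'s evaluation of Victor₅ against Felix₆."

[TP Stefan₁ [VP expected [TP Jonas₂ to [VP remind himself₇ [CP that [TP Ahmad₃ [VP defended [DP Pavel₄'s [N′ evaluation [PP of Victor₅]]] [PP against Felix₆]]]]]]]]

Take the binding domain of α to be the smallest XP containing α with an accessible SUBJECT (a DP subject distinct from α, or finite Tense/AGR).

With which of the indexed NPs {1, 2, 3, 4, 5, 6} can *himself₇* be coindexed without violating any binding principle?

*himself* is an anaphor, so Principle A applies: it must be bound in its binding domain.
Binding domain of *himself₇*: the embedded TP, whose subject is Jonas₂.
*Stefan₁* c-commands the anaphor but is outside its binding domain → cannot satisfy Principle A.
*Jonas₂* c-commands the anaphor within its binding domain → licit binder.
*Ahmad₃* does not c-command the anaphor → cannot bind it.
*Pavel₄* does not c-command the anaphor → cannot bind it.
*Victor₅* does not c-command the anaphor → cannot bind it.
*Felix₆* does not c-command the anaphor → cannot bind it.

{2}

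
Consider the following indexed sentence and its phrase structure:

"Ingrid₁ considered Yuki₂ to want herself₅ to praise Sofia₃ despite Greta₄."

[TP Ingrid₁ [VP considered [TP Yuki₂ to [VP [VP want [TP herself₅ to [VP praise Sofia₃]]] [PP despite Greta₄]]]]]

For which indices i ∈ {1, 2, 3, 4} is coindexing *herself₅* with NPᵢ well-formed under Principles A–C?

*herself* is an anaphor, so Principle A applies: it must be bound in its binding domain.
Binding domain of *herself₅*: the embedded TP, whose subject is Yuki₂.
*Ingrid₁* c-commands the anaphor but is outside its binding domain → cannot satisfy Principle A.
*Yuki₂* c-commands the anaphor within its binding domain → licit binder.
*Sofia₃* does not c-command the anaphor → cannot bind it.
*Greta₄* does not c-command the anaphor → cannot bind it.

{2}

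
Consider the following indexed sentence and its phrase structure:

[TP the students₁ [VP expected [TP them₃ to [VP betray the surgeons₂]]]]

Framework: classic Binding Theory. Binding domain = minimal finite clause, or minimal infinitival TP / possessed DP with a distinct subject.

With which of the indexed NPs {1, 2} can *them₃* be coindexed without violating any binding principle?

*them* is a pronoun, so Principle B applies: it must be free in its binding domain.
Binding domain of *them₃*: the matrix TP, whose subject is the students₁.
*the students₁* c-commands the pronoun within its binding domain → coindexation would violate Principle B.
*the surgeons₂*: the pronoun c-commands this R-expression → coindexation would violate Principle C on *the surgeons₂*.

none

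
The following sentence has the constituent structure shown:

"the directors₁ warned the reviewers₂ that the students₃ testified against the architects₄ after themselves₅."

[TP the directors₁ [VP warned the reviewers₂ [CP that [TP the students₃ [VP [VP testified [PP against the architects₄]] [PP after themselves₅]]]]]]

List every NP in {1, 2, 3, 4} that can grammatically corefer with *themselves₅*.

{3}

*themselves* is an anaphor, so Principle A applies: it must be bound in its binding domain.
Binding domain of *themselves₅*: the embedded TP, whose subject is the students₃.
*the directors₁* c-commands the anaphor but is outside its binding domain → cannot satisfy Principle A.
*the reviewers₂* c-commands the anaphor but is outside its binding domain → cannot satisfy Principle A.
*the students₃* c-commands the anaphor within its binding domain → licit binder.
*the architects₄* does not c-command the anaphor → cannot bind it.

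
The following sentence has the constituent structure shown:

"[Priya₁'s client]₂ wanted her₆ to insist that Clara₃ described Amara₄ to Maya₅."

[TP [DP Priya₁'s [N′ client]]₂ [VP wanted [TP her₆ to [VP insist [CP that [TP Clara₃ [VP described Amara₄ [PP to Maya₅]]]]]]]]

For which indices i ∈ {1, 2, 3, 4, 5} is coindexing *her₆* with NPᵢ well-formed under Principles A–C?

*her* is a pronoun, so Principle B applies: it must be free in its binding domain.
Binding domain of *her₆*: the matrix TP, whose subject is [Priya₁'s client]₂.
*Priya₁* and the pronoun do not c-command one another → neither Principle B nor Principle C is at stake; coindexation permitted.
*[Priya₁'s client]₂* c-commands the pronoun within its binding domain → coindexation would violate Principle B.
*Clara₃*: the pronoun c-commands this R-expression → coindexation would violate Principle C on *Clara₃*.
*Amara₄*: the pronoun c-commands this R-expression → coindexation would violate Principle C on *Amara₄*.
*Maya₅*: the pronoun c-commands this R-expression → coindexation would violate Principle C on *Maya₅*.

{1}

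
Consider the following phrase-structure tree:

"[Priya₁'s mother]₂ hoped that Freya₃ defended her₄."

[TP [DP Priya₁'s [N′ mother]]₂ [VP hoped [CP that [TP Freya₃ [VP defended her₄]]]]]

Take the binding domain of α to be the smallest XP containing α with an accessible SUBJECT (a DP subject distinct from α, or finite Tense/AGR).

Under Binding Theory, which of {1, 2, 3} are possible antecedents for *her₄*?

{1, 2}

*her* is a pronoun, so Principle B applies: it must be free in its binding domain.
Binding domain of *her₄*: the embedded TP, whose subject is Freya₃.
*Priya₁* and the pronoun do not c-command one another → neither Principle B nor Principle C is at stake; coindexation permitted.
*[Priya₁'s mother]₂* c-commands the pronoun but from outside its binding domain, and is not c-commanded by it → coindexation permitted.
*Freya₃* c-commands the pronoun within its binding domain → coindexation would violate Principle B.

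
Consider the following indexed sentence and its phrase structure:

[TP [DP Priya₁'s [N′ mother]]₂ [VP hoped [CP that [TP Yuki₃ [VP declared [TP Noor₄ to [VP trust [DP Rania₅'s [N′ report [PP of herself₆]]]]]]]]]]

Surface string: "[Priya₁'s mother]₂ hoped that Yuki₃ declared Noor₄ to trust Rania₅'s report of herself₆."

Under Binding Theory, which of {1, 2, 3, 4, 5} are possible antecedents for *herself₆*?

*herself* is an anaphor, so Principle A applies: it must be bound in its binding domain.
Binding domain of *herself₆*: the possessed DP, whose subject is Rania₅.
*Priya₁* does not c-command the anaphor → cannot bind it.
*[Priya₁'s mother]₂* c-commands the anaphor but is outside its binding domain → cannot satisfy Principle A.
*Yuki₃* c-commands the anaphor but is outside its binding domain → cannot satisfy Principle A.
*Noor₄* c-commands the anaphor but is outside its binding domain → cannot satisfy Principle A.
*Rania₅* c-commands the anaphor within its binding domain → licit binder.

{5}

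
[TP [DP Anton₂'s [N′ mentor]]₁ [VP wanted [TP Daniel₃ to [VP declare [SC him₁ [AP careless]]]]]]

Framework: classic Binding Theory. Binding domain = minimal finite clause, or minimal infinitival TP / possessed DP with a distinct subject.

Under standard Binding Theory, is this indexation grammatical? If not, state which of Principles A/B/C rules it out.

grammatical

The two coindexed NPs are *[Anton₂'s mentor]₁* and *him₁*.
*him₁* is a pronoun; its binding domain is the embedded TP, whose subject is Daniel₃. Within that domain it is c-commanded only by *Daniel₃*, which carries a different index — the pronoun is free locally, so Principle B holds.
*[Anton₂'s mentor]₁* is an R-expression; *him₁* does not c-command it, and no other NP shares its index, so Principle C is satisfied.
All principles are respected.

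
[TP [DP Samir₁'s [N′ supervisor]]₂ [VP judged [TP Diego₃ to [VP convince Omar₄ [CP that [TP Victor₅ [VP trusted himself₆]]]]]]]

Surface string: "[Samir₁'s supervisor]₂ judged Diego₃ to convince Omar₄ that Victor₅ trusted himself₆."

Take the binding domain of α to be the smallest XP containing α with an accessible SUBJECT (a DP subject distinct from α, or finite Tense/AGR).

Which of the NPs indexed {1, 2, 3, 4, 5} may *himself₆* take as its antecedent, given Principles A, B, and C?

*himself* is an anaphor, so Principle A applies: it must be bound in its binding domain.
Binding domain of *himself₆*: the embedded TP, whose subject is Victor₅.
*Samir₁* does not c-command the anaphor → cannot bind it.
*[Samir₁'s supervisor]₂* c-commands the anaphor but is outside its binding domain → cannot satisfy Principle A.
*Diego₃* c-commands the anaphor but is outside its binding domain → cannot satisfy Principle A.
*Omar₄* c-commands the anaphor but is outside its binding domain → cannot satisfy Principle A.
*Victor₅* c-commands the anaphor within its binding domain → licit binder.

{5}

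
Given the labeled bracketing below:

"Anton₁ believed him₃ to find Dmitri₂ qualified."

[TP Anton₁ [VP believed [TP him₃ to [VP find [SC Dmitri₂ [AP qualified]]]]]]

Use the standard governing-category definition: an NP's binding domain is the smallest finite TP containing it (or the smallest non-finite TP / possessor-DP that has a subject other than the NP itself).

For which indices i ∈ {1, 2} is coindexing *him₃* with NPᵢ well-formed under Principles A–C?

*him* is a pronoun, so Principle B applies: it must be free in its binding domain.
Binding domain of *him₃*: the matrix TP, whose subject is Anton₁.
*Anton₁* c-commands the pronoun within its binding domain → coindexation would violate Principle B.
*Dmitri₂*: the pronoun c-commands this R-expression → coindexation would violate Principle C on *Dmitri₂*.

none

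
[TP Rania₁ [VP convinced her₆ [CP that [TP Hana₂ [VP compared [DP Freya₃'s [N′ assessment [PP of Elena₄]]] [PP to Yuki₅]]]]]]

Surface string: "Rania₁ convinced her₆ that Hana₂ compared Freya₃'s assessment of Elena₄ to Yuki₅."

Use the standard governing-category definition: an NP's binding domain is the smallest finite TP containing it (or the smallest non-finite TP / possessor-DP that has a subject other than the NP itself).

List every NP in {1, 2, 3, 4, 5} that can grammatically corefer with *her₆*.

*her* is a pronoun, so Principle B applies: it must be free in its binding domain.
Binding domain of *her₆*: the matrix TP, whose subject is Rania₁.
*Rania₁* c-commands the pronoun within its binding domain → coindexation would violate Principle B.
*Hana₂*: the pronoun c-commands this R-expression → coindexation would violate Principle C on *Hana₂*.
*Freya₃*: the pronoun c-commands this R-expression → coindexation would violate Principle C on *Freya₃*.
*Elena₄*: the pronoun c-commands this R-expression → coindexation would violate Principle C on *Elena₄*.
*Yuki₅*: the pronoun c-commands this R-expression → coindexation would violate Principle C on *Yuki₅*.

none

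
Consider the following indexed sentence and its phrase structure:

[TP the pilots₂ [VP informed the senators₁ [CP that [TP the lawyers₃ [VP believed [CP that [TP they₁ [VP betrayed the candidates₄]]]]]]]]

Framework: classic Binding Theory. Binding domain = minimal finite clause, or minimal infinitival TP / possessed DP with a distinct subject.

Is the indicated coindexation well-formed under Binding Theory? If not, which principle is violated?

grammatical

The two coindexed NPs are *the senators₁* and *they₁*.
*they₁* is a pronoun; nothing c-commands it within its binding domain (the embedded TP.), so Principle B holds trivially.
*the senators₁* is an R-expression; *they₁* does not c-command it, and no other NP shares its index, so Principle C is satisfied.
All principles are respected.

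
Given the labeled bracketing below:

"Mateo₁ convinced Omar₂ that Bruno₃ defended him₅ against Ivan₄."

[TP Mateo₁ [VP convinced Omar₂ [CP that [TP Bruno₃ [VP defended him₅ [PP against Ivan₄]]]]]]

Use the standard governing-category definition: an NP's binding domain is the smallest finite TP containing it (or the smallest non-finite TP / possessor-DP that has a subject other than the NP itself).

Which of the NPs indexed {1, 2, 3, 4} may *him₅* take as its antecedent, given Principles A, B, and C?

{1, 2}

*him* is a pronoun, so Principle B applies: it must be free in its binding domain.
Binding domain of *him₅*: the embedded TP, whose subject is Bruno₃.
*Mateo₁* c-commands the pronoun but from outside its binding domain, and is not c-commanded by it → coindexation permitted.
*Omar₂* c-commands the pronoun but from outside its binding domain, and is not c-commanded by it → coindexation permitted.
*Bruno₃* c-commands the pronoun within its binding domain → coindexation would violate Principle B.
*Ivan₄*: the pronoun c-commands this R-expression → coindexation would violate Principle C on *Ivan₄*.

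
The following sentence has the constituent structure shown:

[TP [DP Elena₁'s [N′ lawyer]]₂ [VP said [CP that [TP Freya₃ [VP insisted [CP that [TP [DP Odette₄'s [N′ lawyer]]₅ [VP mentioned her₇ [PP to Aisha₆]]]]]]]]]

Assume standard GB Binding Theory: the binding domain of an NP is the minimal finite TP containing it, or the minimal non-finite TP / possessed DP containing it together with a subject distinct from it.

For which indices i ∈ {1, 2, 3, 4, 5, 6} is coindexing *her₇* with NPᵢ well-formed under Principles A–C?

*her* is a pronoun, so Principle B applies: it must be free in its binding domain.
Binding domain of *her₇*: the embedded TP, whose subject is [Odette₄'s lawyer]₅.
*Elena₁* and the pronoun do not c-command one another → neither Principle B nor Principle C is at stake; coindexation permitted.
*[Elena₁'s lawyer]₂* c-commands the pronoun but from outside its binding domain, and is not c-commanded by it → coindexation permitted.
*Freya₃* c-commands the pronoun but from outside its binding domain, and is not c-commanded by it → coindexation permitted.
*Odette₄* and the pronoun do not c-command one another → neither Principle B nor Principle C is at stake; coindexation permitted.
*[Odette₄'s lawyer]₅* c-commands the pronoun within its binding domain → coindexation would violate Principle B.
*Aisha₆*: the pronoun c-commands this R-expression → coindexation would violate Principle C on *Aisha₆*.

{1, 2, 3, 4}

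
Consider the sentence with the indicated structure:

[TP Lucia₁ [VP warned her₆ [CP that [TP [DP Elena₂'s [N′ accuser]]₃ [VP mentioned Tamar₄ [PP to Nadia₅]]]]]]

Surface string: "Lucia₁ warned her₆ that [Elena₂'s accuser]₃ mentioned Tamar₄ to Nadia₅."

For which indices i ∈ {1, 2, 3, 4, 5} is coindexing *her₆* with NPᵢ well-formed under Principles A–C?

*her* is a pronoun, so Principle B applies: it must be free in its binding domain.
Binding domain of *her₆*: the matrix TP, whose subject is Lucia₁.
*Lucia₁* c-commands the pronoun within its binding domain → coindexation would violate Principle B.
*Elena₂*: the pronoun c-commands this R-expression → coindexation would violate Principle C on *Elena₂*.
*[Elena₂'s accuser]₃*: the pronoun c-commands this R-expression → coindexation would violate Principle C on *[Elena₂'s accuser]₃*.
*Tamar₄*: the pronoun c-commands this R-expression → coindexation would violate Principle C on *Tamar₄*.
*Nadia₅*: the pronoun c-commands this R-expression → coindexation would violate Principle C on *Nadia₅*.

none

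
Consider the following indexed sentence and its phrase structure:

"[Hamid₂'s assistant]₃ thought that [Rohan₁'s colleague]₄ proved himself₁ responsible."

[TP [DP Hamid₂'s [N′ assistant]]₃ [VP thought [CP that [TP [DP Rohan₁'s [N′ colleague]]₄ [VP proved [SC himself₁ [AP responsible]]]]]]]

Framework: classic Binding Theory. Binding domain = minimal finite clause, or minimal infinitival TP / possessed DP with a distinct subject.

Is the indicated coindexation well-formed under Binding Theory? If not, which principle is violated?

The two coindexed NPs are *Rohan₁* and *himself₁*.
*himself₁* is an anaphor. Principle A requires it to be bound within its binding domain — the embedded TP, whose subject is [Rohan₁'s colleague]₄.
Within that domain it is c-commanded by *[Rohan₁'s colleague]₄*, which does not share its index.
*Rohan₁* does not c-command the anaphor at all.
The anaphor is unbound in its domain → Principle A violation.

Principle A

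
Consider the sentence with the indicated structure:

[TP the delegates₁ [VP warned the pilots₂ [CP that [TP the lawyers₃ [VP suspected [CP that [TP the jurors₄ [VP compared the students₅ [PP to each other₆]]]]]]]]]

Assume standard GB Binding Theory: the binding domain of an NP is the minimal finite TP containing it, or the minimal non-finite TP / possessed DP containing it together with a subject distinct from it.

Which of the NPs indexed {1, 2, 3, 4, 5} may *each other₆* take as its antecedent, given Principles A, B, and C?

*each other* is an anaphor, so Principle A applies: it must be bound in its binding domain.
Binding domain of *each other₆*: the embedded TP, whose subject is the jurors₄.
*the delegates₁* c-commands the anaphor but is outside its binding domain → cannot satisfy Principle A.
*the pilots₂* c-commands the anaphor but is outside its binding domain → cannot satisfy Principle A.
*the lawyers₃* c-commands the anaphor but is outside its binding domain → cannot satisfy Principle A.
*the jurors₄* c-commands the anaphor within its binding domain → licit binder.
*the students₅* c-commands the anaphor within its binding domain → licit binder.

{4, 5}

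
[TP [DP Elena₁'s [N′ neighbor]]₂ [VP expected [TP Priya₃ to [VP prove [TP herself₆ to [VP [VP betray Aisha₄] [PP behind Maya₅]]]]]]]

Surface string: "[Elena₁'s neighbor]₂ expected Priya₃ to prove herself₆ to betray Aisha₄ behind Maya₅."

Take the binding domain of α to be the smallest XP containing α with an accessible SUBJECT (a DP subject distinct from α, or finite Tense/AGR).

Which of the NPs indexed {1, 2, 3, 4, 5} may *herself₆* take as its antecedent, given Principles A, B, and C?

*herself* is an anaphor, so Principle A applies: it must be bound in its binding domain.
Binding domain of *herself₆*: the embedded TP, whose subject is Priya₃.
*Elena₁* does not c-command the anaphor → cannot bind it.
*[Elena₁'s neighbor]₂* c-commands the anaphor but is outside its binding domain → cannot satisfy Principle A.
*Priya₃* c-commands the anaphor within its binding domain → licit binder.
*Aisha₄* does not c-command the anaphor → cannot bind it.
*Maya₅* does not c-command the anaphor → cannot bind it.

{3}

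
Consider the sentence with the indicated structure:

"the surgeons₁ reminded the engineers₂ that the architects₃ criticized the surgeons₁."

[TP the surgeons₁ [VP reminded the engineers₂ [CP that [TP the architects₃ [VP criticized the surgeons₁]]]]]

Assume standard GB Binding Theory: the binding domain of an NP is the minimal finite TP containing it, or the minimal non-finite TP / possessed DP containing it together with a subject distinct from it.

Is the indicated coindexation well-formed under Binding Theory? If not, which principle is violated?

The two coindexed NPs are *the surgeons₁* (the higher occurrence) and *the surgeons₁* (the lower occurrence).
*the surgeons₁* (the lower occurrence) is an R-expression. Principle C requires it to be free everywhere.
*the surgeons₁* (the higher occurrence) c-commands it and carries the same index.
The R-expression is bound → Principle C violation.

Principle C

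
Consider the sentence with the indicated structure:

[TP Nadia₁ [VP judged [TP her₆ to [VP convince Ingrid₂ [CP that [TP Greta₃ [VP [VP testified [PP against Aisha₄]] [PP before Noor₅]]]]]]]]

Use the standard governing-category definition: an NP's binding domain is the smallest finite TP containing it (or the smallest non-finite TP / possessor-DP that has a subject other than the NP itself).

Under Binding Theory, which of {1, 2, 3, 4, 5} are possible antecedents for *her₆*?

none

*her* is a pronoun, so Principle B applies: it must be free in its binding domain.
Binding domain of *her₆*: the matrix TP, whose subject is Nadia₁.
*Nadia₁* c-commands the pronoun within its binding domain → coindexation would violate Principle B.
*Ingrid₂*: the pronoun c-commands this R-expression → coindexation would violate Principle C on *Ingrid₂*.
*Greta₃*: the pronoun c-commands this R-expression → coindexation would violate Principle C on *Greta₃*.
*Aisha₄*: the pronoun c-commands this R-expression → coindexation would violate Principle C on *Aisha₄*.
*Noor₅*: the pronoun c-commands this R-expression → coindexation would violate Principle C on *Noor₅*.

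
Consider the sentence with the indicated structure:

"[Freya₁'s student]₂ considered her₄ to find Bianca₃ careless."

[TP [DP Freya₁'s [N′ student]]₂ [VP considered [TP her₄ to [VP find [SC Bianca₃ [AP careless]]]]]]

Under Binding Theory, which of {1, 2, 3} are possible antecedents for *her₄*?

{1}

*her* is a pronoun, so Principle B applies: it must be free in its binding domain.
Binding domain of *her₄*: the matrix TP, whose subject is [Freya₁'s student]₂.
*Freya₁* and the pronoun do not c-command one another → neither Principle B nor Principle C is at stake; coindexation permitted.
*[Freya₁'s student]₂* c-commands the pronoun within its binding domain → coindexation would violate Principle B.
*Bianca₃*: the pronoun c-commands this R-expression → coindexation would violate Principle C on *Bianca₃*.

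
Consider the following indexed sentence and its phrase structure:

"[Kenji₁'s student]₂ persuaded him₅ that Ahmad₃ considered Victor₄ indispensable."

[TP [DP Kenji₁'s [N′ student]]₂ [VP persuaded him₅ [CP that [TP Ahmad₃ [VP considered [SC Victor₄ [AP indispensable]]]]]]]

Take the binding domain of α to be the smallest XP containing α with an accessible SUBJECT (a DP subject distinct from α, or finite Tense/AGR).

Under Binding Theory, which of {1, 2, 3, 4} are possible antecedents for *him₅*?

*him* is a pronoun, so Principle B applies: it must be free in its binding domain.
Binding domain of *him₅*: the matrix TP, whose subject is [Kenji₁'s student]₂.
*Kenji₁* and the pronoun do not c-command one another → neither Principle B nor Principle C is at stake; coindexation permitted.
*[Kenji₁'s student]₂* c-commands the pronoun within its binding domain → coindexation would violate Principle B.
*Ahmad₃*: the pronoun c-commands this R-expression → coindexation would violate Principle C on *Ahmad₃*.
*Victor₄*: the pronoun c-commands this R-expression → coindexation would violate Principle C on *Victor₄*.

{1}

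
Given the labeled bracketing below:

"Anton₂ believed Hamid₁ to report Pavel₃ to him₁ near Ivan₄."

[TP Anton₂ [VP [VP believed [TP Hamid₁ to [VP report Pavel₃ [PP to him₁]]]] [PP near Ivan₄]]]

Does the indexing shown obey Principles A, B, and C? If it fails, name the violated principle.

Principle B

The two coindexed NPs are *Hamid₁* and *him₁*.
*him₁* is a pronoun. Its binding domain is the embedded TP, whose subject is Hamid₁.
*Hamid₁* c-commands it within that domain and carries the same index.
The pronoun is locally bound → Principle B violation.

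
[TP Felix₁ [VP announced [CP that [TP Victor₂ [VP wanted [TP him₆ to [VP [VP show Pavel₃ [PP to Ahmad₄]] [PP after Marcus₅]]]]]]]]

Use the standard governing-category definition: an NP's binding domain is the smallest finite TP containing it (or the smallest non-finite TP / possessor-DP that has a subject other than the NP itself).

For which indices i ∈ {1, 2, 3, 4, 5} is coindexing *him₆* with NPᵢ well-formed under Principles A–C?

*him* is a pronoun, so Principle B applies: it must be free in its binding domain.
Binding domain of *him₆*: the embedded TP, whose subject is Victor₂.
*Felix₁* c-commands the pronoun but from outside its binding domain, and is not c-commanded by it → coindexation permitted.
*Victor₂* c-commands the pronoun within its binding domain → coindexation would violate Principle B.
*Pavel₃*: the pronoun c-commands this R-expression → coindexation would violate Principle C on *Pavel₃*.
*Ahmad₄*: the pronoun c-commands this R-expression → coindexation would violate Principle C on *Ahmad₄*.
*Marcus₅*: the pronoun c-commands this R-expression → coindexation would violate Principle C on *Marcus₅*.

{1}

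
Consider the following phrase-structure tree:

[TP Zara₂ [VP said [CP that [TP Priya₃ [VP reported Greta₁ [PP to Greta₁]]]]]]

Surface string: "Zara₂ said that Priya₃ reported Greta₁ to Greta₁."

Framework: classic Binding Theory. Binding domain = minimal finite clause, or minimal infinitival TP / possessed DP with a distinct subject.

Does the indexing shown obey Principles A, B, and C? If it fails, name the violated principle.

Principle C

The two coindexed NPs are *Greta₁* (the higher occurrence) and *Greta₁* (the lower occurrence).
*Greta₁* (the lower occurrence) is an R-expression. Principle C requires it to be free everywhere.
*Greta₁* (the higher occurrence) c-commands it and carries the same index.
The R-expression is bound → Principle C violation.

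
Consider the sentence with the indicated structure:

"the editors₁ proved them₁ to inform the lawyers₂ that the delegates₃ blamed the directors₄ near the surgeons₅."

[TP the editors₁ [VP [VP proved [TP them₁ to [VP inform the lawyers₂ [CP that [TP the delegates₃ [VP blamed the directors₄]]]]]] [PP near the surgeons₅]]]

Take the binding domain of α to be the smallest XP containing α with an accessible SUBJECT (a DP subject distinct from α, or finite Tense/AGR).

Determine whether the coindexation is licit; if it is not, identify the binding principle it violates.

The two coindexed NPs are *the editors₁* and *them₁*.
*them₁* is a pronoun. Its binding domain is the matrix TP, whose subject is the editors₁.
*the editors₁* c-commands it within that domain and carries the same index.
The pronoun is locally bound → Principle B violation.

Principle B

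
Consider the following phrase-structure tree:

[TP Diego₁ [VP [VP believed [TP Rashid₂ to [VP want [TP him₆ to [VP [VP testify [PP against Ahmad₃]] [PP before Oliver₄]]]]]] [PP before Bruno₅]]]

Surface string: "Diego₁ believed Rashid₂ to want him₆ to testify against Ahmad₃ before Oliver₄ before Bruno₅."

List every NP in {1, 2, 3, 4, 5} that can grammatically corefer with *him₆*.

{1, 5}

*him* is a pronoun, so Principle B applies: it must be free in its binding domain.
Binding domain of *him₆*: the embedded TP, whose subject is Rashid₂.
*Diego₁* c-commands the pronoun but from outside its binding domain, and is not c-commanded by it → coindexation permitted.
*Rashid₂* c-commands the pronoun within its binding domain → coindexation would violate Principle B.
*Ahmad₃*: the pronoun c-commands this R-expression → coindexation would violate Principle C on *Ahmad₃*.
*Oliver₄*: the pronoun c-commands this R-expression → coindexation would violate Principle C on *Oliver₄*.
*Bruno₅* and the pronoun do not c-command one another → neither Principle B nor Principle C is at stake; coindexation permitted.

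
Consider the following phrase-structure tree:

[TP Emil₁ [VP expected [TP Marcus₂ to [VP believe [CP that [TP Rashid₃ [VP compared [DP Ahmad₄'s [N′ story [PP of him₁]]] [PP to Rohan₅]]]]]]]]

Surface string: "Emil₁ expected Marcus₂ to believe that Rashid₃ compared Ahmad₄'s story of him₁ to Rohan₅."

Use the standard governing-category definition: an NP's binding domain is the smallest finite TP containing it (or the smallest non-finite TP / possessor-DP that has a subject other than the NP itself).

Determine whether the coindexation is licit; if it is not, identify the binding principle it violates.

grammatical

The two coindexed NPs are *Emil₁* and *him₁*.
*him₁* is a pronoun; its binding domain is the possessed DP, whose subject is Ahmad₄. Within that domain it is c-commanded only by *Ahmad₄*, which carries a different index — the pronoun is free locally, so Principle B holds.
*Emil₁* is an R-expression; *him₁* does not c-command it, and no other NP shares its index, so Principle C is satisfied.
All principles are respected.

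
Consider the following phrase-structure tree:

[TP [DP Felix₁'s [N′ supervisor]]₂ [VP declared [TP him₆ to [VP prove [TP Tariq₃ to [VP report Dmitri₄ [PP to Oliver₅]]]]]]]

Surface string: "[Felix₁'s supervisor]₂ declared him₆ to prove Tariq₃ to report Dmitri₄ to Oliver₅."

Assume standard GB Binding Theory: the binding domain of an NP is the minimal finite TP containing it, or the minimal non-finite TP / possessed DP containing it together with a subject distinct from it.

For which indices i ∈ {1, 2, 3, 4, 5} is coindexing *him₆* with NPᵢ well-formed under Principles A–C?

*him* is a pronoun, so Principle B applies: it must be free in its binding domain.
Binding domain of *him₆*: the matrix TP, whose subject is [Felix₁'s supervisor]₂.
*Felix₁* and the pronoun do not c-command one another → neither Principle B nor Principle C is at stake; coindexation permitted.
*[Felix₁'s supervisor]₂* c-commands the pronoun within its binding domain → coindexation would violate Principle B.
*Tariq₃*: the pronoun c-commands this R-expression → coindexation would violate Principle C on *Tariq₃*.
*Dmitri₄*: the pronoun c-commands this R-expression → coindexation would violate Principle C on *Dmitri₄*.
*Oliver₅*: the pronoun c-commands this R-expression → coindexation would violate Principle C on *Oliver₅*.

{1}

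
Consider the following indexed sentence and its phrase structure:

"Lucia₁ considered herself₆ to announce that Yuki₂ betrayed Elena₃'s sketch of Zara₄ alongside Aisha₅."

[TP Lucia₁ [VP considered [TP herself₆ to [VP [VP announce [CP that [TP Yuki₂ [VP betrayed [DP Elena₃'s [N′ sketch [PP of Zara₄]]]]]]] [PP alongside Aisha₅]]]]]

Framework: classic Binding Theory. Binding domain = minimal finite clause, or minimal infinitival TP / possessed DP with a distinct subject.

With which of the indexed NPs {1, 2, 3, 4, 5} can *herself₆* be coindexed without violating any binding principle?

{1}

*herself* is an anaphor, so Principle A applies: it must be bound in its binding domain.
Binding domain of *herself₆*: the matrix TP, whose subject is Lucia₁.
*Lucia₁* c-commands the anaphor within its binding domain → licit binder.
*Yuki₂* does not c-command the anaphor → cannot bind it.
*Elena₃* does not c-command the anaphor → cannot bind it.
*Zara₄* does not c-command the anaphor → cannot bind it.
*Aisha₅* does not c-command the anaphor → cannot bind it.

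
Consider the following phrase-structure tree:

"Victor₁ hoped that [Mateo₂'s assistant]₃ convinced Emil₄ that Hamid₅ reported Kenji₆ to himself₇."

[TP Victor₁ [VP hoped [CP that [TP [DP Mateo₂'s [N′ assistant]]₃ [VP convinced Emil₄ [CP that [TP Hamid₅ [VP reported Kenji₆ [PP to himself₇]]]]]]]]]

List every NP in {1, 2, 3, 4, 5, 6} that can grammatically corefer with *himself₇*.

*himself* is an anaphor, so Principle A applies: it must be bound in its binding domain.
Binding domain of *himself₇*: the embedded TP, whose subject is Hamid₅.
*Victor₁* c-commands the anaphor but is outside its binding domain → cannot satisfy Principle A.
*Mateo₂* does not c-command the anaphor → cannot bind it.
*[Mateo₂'s assistant]₃* c-commands the anaphor but is outside its binding domain → cannot satisfy Principle A.
*Emil₄* c-commands the anaphor but is outside its binding domain → cannot satisfy Principle A.
*Hamid₅* c-commands the anaphor within its binding domain → licit binder.
*Kenji₆* c-commands the anaphor within its binding domain → licit binder.

{5, 6}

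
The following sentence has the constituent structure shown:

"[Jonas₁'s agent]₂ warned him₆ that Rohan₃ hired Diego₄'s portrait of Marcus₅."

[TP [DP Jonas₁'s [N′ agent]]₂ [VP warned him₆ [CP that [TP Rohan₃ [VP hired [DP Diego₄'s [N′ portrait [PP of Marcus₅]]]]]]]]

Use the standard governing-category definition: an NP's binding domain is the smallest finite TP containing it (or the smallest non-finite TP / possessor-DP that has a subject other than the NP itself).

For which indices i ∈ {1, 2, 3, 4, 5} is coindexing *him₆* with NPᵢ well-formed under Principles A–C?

{1}

*him* is a pronoun, so Principle B applies: it must be free in its binding domain.
Binding domain of *him₆*: the matrix TP, whose subject is [Jonas₁'s agent]₂.
*Jonas₁* and the pronoun do not c-command one another → neither Principle B nor Principle C is at stake; coindexation permitted.
*[Jonas₁'s agent]₂* c-commands the pronoun within its binding domain → coindexation would violate Principle B.
*Rohan₃*: the pronoun c-commands this R-expression → coindexation would violate Principle C on *Rohan₃*.
*Diego₄*: the pronoun c-commands this R-expression → coindexation would violate Principle C on *Diego₄*.
*Marcus₅*: the pronoun c-commands this R-expression → coindexation would violate Principle C on *Marcus₅*.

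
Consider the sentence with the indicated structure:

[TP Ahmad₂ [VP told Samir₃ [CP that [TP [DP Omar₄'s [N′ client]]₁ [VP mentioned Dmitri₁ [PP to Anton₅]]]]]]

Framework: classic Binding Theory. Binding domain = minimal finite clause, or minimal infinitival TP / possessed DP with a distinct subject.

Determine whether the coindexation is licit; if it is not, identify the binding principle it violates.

Principle C

The two coindexed NPs are *[Omar₄'s client]₁* and *Dmitri₁*.
*Dmitri₁* is an R-expression. Principle C requires it to be free everywhere.
*[Omar₄'s client]₁* c-commands it and carries the same index.
The R-expression is bound → Principle C violation.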